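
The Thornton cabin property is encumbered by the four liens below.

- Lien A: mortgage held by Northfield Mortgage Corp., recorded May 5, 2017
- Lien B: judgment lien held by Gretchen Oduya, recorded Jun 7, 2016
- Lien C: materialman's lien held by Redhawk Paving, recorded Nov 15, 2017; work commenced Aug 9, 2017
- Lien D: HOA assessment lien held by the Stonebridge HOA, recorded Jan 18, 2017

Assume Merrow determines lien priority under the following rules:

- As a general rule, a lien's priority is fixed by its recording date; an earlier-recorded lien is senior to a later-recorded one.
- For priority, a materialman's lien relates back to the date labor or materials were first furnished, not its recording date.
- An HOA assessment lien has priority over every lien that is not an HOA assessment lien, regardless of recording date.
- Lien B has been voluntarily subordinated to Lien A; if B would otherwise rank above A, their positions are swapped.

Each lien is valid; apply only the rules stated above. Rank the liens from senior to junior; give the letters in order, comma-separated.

Effective dates: C relates back to Aug 9, 2017 (work commenced).
D is an HOA assessment lien, so it outranks all other liens regardless of date.
Remaining liens by effective date: B (Jun 7, 2016), A (May 5, 2017), C (Aug 9, 2017).
Because B would otherwise rank above A, the subordination swaps them.

D, A, B, C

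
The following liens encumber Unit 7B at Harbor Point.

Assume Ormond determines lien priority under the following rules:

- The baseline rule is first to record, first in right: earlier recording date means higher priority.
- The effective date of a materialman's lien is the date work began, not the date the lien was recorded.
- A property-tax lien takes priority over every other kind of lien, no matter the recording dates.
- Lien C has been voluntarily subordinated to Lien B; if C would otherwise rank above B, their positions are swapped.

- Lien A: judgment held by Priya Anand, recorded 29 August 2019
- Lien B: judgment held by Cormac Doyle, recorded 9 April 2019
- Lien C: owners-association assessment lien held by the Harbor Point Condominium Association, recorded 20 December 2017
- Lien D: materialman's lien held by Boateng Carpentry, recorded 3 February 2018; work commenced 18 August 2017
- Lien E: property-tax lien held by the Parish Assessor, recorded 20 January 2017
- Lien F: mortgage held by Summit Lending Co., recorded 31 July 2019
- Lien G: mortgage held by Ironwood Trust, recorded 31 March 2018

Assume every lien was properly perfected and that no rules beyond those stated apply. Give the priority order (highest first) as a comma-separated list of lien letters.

Effective dates: D relates back to 18 August 2017 (work commenced).
As a property-tax lien, E is senior to every other lien.
Ordering the rest by effective date: D (18 August 2017), C (20 December 2017), G (31 March 2018), B (9 April 2019), F (31 July 2019), A (29 August 2019).
C is senior to B before the subordination, so the two trade places.

E, D, B, G, C, F, A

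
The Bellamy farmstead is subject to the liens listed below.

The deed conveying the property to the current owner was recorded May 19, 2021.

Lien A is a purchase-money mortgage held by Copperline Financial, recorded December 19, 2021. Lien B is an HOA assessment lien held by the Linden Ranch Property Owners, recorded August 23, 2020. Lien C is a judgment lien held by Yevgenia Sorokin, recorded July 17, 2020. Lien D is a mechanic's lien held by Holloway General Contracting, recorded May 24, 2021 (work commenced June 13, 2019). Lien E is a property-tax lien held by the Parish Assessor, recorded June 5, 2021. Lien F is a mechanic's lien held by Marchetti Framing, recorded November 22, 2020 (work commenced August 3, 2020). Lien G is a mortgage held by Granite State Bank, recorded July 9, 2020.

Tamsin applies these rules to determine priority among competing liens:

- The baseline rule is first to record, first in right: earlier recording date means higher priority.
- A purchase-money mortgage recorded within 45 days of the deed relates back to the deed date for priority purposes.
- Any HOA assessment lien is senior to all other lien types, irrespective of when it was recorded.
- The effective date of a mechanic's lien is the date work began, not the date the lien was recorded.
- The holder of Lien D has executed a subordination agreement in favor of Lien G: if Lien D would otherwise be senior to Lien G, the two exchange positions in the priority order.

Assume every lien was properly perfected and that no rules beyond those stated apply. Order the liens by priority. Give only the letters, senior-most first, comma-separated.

B, G, D, C, F, E, A

Adjusting effective dates: A missed the 45-day window (214 days after the deed), so its recording date stands; D relates back to June 13, 2019 (work commenced); F relates back to August 3, 2020 (work commenced).
B is an HOA assessment lien and takes priority over every other lien.
Remaining liens by effective date: D (June 13, 2019), G (July 9, 2020), C (July 17, 2020), F (August 3, 2020), E (June 5, 2021), A (December 19, 2021).
D would otherwise be senior to G, so under the subordination agreement D and G exchange positions.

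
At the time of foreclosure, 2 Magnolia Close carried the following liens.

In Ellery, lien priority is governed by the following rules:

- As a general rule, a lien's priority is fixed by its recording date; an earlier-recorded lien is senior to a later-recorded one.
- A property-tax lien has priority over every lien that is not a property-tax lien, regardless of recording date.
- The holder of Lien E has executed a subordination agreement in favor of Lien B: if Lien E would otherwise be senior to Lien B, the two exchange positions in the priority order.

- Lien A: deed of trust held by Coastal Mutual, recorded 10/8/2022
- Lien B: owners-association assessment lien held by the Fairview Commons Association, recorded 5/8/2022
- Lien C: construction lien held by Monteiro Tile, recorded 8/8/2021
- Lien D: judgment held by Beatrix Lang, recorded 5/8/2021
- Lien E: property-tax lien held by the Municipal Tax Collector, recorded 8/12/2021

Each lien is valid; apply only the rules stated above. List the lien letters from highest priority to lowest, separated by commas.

As a property-tax lien, E is senior to every other lien.
Among the remaining liens, by effective date: D (5/8/2021), C (8/8/2021), B (5/8/2022), A (10/8/2022).
E would otherwise be senior to B, so under the subordination agreement E and B exchange positions.

B, D, C, E, A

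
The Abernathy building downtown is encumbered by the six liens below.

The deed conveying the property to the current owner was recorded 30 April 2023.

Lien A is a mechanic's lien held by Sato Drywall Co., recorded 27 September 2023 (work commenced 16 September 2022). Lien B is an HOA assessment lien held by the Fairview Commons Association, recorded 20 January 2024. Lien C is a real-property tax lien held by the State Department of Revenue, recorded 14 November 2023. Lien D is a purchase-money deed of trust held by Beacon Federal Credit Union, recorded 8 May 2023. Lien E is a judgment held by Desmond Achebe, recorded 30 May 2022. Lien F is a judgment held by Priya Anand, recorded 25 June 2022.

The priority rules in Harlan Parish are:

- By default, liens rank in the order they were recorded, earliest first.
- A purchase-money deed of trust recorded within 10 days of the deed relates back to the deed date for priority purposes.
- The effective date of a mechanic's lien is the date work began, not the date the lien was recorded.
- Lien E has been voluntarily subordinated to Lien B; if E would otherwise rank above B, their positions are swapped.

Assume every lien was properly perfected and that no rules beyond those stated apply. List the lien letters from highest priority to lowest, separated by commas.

B, F, A, D, C, E

Effective dates after the stated exceptions: A's effective date is 16 September 2022, when work began; D was recorded within the 10-day window, so its effective date is the deed date 30 April 2023.
By effective date, earliest first: E (30 May 2022), F (25 June 2022), A (16 September 2022), D (30 April 2023), C (14 November 2023), B (20 January 2024).
Because E would otherwise rank above B, the subordination swaps them.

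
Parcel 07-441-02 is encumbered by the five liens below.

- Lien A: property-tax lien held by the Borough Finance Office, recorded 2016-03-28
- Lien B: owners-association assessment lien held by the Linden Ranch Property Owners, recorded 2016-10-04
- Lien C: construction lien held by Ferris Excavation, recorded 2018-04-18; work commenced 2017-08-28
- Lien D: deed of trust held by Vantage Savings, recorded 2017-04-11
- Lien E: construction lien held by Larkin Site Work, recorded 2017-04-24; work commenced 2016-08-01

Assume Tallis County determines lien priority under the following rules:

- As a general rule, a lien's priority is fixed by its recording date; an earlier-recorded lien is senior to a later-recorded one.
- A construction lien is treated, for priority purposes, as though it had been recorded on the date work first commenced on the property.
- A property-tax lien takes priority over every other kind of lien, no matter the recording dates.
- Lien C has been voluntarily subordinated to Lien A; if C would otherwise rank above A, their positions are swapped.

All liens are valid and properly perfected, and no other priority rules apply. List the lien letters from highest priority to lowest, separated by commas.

A, E, B, D, C

Adjusting effective dates: C's effective date is 2017-08-28, when work began; E relates back to 2016-08-01 (work commenced).
A is a property-tax lien, so it outranks all other liens regardless of date.
The other liens, earliest effective date first: E (2016-08-01), B (2016-10-04), D (2017-04-11), C (2017-08-28).
C is already junior to A, so the subordination agreement changes nothing.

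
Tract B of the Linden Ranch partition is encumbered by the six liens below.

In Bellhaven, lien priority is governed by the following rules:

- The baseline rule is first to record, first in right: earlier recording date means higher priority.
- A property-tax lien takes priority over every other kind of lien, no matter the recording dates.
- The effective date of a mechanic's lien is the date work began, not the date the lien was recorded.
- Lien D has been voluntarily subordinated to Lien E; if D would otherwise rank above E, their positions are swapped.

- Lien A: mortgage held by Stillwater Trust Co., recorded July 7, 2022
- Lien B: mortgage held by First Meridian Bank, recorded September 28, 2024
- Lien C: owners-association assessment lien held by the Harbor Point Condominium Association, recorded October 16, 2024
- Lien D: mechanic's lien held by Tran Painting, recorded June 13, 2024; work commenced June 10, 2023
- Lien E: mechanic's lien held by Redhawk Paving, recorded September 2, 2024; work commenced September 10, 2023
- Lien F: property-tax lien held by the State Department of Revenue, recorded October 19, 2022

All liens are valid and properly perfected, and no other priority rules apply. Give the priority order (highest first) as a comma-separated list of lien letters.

First, effective dates: D relates back to June 10, 2023 (work commenced); E's effective date is September 10, 2023, when work began.
F is a property-tax lien and takes priority over every other lien.
Ordering the rest by effective date: A (July 7, 2022), D (June 10, 2023), E (September 10, 2023), B (September 28, 2024), C (October 16, 2024).
D would otherwise be senior to E, so under the subordination agreement D and E exchange positions.

F, A, E, D, B, C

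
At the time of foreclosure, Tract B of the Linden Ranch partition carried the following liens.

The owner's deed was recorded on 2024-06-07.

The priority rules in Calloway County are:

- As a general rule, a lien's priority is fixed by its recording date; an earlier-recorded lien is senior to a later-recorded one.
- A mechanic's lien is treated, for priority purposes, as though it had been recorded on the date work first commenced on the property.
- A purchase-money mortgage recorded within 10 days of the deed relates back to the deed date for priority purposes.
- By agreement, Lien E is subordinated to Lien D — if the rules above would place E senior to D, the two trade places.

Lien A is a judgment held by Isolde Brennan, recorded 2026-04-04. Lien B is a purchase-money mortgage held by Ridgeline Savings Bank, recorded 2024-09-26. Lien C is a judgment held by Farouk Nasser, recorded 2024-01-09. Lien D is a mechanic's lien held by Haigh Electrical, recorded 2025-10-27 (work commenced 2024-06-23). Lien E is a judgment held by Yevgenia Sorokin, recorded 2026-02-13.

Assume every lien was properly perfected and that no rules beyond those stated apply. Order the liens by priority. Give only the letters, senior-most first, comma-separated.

First, effective dates: B missed the 10-day window (111 days after the deed), so its recording date stands; D's effective date is 2024-06-23, when work began.
Sorted by effective date: C (2024-01-09), D (2024-06-23), B (2024-09-26), E (2026-02-13), A (2026-04-04).
Since E is not senior to D, the subordination leaves the order unchanged.

C, D, B, E, A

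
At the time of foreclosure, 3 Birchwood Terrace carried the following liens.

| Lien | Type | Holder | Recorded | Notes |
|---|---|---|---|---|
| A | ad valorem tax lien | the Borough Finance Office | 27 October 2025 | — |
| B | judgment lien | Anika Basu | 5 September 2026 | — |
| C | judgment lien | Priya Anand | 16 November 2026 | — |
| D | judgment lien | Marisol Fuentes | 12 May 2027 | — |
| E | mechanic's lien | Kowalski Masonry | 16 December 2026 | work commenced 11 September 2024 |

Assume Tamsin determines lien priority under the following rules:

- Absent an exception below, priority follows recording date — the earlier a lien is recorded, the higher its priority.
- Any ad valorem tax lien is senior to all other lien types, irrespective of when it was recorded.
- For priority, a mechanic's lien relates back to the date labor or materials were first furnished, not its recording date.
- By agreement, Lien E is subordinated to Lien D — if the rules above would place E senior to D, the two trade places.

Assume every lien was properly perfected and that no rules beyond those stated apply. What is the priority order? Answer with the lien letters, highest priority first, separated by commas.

A, D, B, C, E

Effective dates: E relates back to 11 September 2024 (work commenced).
A is an ad valorem tax lien, so it outranks all other liens regardless of date.
Among the remaining liens, by effective date: E (11 September 2024), B (5 September 2026), C (16 November 2026), D (12 May 2027).
Because E would otherwise rank above D, the subordination swaps them.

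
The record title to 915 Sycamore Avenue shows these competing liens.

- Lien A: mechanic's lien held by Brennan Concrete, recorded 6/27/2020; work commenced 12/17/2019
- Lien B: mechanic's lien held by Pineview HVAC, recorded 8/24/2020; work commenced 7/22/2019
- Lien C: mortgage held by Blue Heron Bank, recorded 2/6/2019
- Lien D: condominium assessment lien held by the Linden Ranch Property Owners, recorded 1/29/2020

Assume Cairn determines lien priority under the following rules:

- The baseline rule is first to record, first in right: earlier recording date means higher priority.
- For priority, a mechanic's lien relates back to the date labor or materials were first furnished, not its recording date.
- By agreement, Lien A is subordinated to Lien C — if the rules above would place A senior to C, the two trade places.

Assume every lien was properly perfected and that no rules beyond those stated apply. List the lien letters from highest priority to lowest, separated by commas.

Effective dates after the stated exceptions: A relates back to 12/17/2019 (work commenced); B is treated as recorded 7/22/2019, the work-commencement date.
Ordering by effective date: C (2/6/2019), B (7/22/2019), A (12/17/2019), D (1/29/2020).
A is already junior to C, so the subordination agreement changes nothing.

C, B, A, D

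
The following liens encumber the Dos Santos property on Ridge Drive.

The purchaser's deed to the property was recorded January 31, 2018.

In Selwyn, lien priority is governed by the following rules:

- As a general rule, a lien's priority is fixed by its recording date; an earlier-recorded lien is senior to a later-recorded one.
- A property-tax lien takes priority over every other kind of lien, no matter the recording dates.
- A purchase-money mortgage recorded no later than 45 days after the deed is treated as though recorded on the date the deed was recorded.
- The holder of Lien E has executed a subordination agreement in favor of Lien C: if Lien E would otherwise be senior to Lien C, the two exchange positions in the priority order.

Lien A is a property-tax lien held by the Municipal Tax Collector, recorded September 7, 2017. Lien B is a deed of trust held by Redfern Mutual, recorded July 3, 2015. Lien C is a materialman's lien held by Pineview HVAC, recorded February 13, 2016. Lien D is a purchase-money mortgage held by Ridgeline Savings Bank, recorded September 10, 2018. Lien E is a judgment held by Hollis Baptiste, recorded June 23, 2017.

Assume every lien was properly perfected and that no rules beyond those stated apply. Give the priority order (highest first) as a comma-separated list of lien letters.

Effective dates after the stated exceptions: D was recorded 222 days after the deed, outside the 45-day window, so it keeps its recording date.
A is a property-tax lien, so it outranks all other liens regardless of date.
Among the remaining liens, by effective date: B (July 3, 2015), C (February 13, 2016), E (June 23, 2017), D (September 10, 2018).
Since E is not senior to C, the subordination leaves the order unchanged.

A, B, C, E, D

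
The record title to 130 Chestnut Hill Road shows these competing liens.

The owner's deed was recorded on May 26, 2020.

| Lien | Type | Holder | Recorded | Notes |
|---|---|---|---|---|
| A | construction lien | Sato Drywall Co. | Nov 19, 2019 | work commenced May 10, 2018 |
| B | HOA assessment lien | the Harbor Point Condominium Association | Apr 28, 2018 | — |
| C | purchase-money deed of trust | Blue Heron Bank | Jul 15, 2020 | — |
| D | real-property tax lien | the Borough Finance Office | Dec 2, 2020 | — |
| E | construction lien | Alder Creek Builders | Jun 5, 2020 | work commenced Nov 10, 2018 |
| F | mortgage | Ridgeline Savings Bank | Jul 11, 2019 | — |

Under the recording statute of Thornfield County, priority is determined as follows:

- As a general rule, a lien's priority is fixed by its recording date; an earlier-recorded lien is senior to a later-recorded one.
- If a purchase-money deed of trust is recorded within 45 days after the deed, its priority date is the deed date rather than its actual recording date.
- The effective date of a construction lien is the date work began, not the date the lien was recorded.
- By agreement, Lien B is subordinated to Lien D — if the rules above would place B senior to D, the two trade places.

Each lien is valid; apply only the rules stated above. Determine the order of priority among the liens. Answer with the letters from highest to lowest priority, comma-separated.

D, A, E, F, C, B

Adjusting effective dates: A is treated as recorded May 10, 2018, the work-commencement date; C missed the 45-day window (50 days after the deed), so its recording date stands; E relates back to Nov 10, 2018 (work commenced).
Ordering by effective date: B (Apr 28, 2018), A (May 10, 2018), E (Nov 10, 2018), F (Jul 11, 2019), C (Jul 15, 2020), D (Dec 2, 2020).
B is senior to D before the subordination, so the two trade places.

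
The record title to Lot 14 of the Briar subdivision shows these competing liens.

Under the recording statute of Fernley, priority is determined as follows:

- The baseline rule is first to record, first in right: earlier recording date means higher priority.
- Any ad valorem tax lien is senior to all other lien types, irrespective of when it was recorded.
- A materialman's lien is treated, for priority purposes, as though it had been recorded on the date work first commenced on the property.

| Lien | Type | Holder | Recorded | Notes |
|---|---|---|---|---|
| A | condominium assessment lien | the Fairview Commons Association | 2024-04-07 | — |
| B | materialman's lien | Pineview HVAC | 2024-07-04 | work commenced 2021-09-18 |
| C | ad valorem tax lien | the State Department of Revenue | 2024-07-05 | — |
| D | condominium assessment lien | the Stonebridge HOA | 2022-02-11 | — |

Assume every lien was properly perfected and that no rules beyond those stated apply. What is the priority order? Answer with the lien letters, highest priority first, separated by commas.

Effective dates after the stated exceptions: B is treated as recorded 2021-09-18, the work-commencement date.
C is an ad valorem tax lien, so it outranks all other liens regardless of date.
Remaining liens by effective date: B (2021-09-18), D (2022-02-11), A (2024-04-07).

C, B, D, A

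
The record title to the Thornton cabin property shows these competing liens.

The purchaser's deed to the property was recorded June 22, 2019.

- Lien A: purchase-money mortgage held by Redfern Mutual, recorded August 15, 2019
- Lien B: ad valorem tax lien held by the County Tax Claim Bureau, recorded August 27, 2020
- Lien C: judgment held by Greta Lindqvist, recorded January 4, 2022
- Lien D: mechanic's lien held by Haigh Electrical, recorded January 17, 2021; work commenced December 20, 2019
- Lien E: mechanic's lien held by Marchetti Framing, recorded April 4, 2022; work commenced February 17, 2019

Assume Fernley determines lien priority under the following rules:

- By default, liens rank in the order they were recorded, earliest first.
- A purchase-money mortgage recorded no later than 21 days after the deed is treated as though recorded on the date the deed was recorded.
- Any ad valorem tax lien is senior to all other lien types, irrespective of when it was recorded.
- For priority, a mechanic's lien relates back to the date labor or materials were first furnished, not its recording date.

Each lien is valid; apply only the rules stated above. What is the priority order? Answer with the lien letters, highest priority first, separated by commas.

Effective dates: A missed the 21-day window (54 days after the deed), so its recording date stands; D's effective date is December 20, 2019, when work began; E relates back to February 17, 2019 (work commenced).
B, as an ad valorem tax lien, has superpriority and ranks first.
Among the remaining liens, by effective date: E (February 17, 2019), A (August 15, 2019), D (December 20, 2019), C (January 4, 2022).

B, E, A, D, C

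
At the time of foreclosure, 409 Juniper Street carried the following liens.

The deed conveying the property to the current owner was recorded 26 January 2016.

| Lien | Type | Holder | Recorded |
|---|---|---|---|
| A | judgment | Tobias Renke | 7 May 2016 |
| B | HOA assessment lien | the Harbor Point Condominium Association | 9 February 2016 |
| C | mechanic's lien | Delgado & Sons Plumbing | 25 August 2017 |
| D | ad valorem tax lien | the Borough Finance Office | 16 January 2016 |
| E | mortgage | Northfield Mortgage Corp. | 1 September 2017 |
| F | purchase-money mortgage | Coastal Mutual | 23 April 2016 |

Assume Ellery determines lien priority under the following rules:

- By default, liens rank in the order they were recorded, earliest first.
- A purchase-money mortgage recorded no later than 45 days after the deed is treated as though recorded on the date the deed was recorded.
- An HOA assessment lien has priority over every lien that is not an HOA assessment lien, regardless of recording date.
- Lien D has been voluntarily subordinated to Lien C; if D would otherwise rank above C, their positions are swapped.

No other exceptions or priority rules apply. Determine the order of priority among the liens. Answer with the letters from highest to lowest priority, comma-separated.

Adjusting effective dates: F was recorded 88 days after the deed, outside the 45-day window, so it keeps its recording date.
As an HOA assessment lien, B is senior to every other lien.
Ordering the rest by effective date: D (16 January 2016), F (23 April 2016), A (7 May 2016), C (25 August 2017), E (1 September 2017).
D is senior to C before the subordination, so the two trade places.

B, C, F, A, D, E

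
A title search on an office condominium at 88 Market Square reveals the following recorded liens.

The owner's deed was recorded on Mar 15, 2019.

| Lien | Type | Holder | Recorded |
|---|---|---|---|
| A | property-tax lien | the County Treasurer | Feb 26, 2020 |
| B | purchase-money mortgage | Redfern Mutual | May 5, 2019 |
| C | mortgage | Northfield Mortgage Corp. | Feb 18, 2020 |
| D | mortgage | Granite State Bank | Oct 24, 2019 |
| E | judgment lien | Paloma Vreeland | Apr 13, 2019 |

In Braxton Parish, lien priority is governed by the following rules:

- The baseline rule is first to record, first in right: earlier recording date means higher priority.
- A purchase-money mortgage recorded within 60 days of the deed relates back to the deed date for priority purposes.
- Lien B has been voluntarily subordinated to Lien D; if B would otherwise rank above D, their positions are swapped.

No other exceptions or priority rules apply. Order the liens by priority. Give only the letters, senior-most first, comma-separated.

Effective dates after the stated exceptions: B's effective date is the deed date, Mar 15, 2019.
Ordering by effective date: B (Mar 15, 2019), E (Apr 13, 2019), D (Oct 24, 2019), C (Feb 18, 2020), A (Feb 26, 2020).
B would otherwise be senior to D, so under the subordination agreement B and D exchange positions.

D, E, B, C, A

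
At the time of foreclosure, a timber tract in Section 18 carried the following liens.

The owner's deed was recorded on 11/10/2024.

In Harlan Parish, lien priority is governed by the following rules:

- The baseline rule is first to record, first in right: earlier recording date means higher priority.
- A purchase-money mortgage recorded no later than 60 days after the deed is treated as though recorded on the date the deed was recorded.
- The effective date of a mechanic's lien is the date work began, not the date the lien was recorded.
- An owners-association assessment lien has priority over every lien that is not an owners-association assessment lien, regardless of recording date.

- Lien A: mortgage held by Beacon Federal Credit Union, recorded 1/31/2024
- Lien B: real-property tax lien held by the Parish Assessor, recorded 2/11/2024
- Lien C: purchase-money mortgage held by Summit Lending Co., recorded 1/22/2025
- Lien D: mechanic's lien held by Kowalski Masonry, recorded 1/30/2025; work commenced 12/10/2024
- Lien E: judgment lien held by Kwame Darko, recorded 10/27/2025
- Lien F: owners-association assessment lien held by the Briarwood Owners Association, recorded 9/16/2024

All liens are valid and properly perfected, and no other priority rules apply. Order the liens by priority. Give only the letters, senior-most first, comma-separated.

Adjusting effective dates: C missed the 60-day window (73 days after the deed), so its recording date stands; D relates back to 12/10/2024 (work commenced).
As an owners-association assessment lien, F is senior to every other lien.
Remaining liens by effective date: A (1/31/2024), B (2/11/2024), D (12/10/2024), C (1/22/2025), E (10/27/2025).

F, A, B, D, C, E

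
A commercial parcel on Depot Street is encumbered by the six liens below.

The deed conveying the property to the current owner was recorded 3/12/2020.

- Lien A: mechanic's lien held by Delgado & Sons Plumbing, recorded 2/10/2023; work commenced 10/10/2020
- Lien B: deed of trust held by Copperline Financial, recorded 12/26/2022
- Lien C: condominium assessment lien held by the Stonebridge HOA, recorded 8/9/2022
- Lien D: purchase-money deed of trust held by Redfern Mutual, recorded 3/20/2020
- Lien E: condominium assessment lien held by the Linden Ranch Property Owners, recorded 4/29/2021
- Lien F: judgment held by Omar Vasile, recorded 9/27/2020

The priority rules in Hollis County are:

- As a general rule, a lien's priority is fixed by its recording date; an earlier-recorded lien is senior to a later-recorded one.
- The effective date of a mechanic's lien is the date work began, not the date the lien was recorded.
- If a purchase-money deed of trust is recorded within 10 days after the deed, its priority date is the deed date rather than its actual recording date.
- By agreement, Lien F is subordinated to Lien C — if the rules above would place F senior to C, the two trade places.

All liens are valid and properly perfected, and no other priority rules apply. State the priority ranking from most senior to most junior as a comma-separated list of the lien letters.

First, effective dates: A is treated as recorded 10/10/2020, the work-commencement date; D's effective date is the deed date, 3/12/2020.
Ordering by effective date: D (3/12/2020), F (9/27/2020), A (10/10/2020), E (4/29/2021), C (8/9/2022), B (12/26/2022).
Because F would otherwise rank above C, the subordination swaps them.

D, C, A, E, F, B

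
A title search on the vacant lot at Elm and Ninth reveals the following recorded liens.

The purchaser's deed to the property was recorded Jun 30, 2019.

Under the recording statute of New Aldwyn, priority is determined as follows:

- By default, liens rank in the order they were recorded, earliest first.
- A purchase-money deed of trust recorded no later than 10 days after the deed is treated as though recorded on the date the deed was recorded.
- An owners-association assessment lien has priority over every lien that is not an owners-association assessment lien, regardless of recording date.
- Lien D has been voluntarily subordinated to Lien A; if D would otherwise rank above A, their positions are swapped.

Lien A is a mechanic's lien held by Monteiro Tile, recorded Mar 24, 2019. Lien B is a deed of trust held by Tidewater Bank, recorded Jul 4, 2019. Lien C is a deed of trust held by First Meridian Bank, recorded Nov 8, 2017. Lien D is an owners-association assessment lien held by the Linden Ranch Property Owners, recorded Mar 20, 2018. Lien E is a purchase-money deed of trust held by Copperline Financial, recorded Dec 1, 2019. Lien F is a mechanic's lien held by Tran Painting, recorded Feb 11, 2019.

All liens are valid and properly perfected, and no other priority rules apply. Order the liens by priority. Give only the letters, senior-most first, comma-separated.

A, C, F, D, B, E

First, effective dates: E was recorded 154 days after the deed — beyond 10 days — so no relation-back applies.
D is an owners-association assessment lien and takes priority over every other lien.
The other liens, earliest effective date first: C (Nov 8, 2017), F (Feb 11, 2019), A (Mar 24, 2019), B (Jul 4, 2019), E (Dec 1, 2019).
D would otherwise be senior to A, so under the subordination agreement D and A exchange positions.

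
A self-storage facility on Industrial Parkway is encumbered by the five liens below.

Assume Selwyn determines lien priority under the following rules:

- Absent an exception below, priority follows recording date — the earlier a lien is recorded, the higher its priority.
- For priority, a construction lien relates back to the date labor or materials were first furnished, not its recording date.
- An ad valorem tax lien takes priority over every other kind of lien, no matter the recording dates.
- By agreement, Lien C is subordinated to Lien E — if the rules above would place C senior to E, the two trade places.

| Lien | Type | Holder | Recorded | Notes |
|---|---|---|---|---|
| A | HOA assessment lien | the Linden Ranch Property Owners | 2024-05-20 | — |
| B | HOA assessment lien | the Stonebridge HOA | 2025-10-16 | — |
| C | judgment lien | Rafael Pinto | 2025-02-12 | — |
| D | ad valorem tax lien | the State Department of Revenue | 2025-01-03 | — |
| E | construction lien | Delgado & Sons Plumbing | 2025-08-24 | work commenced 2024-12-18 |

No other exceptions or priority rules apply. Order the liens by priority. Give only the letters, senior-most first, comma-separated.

D, A, E, C, B

Effective dates: E relates back to 2024-12-18 (work commenced).
As an ad valorem tax lien, D is senior to every other lien.
Ordering the rest by effective date: A (2024-05-20), E (2024-12-18), C (2025-02-12), B (2025-10-16).
C already ranks below E; the subordination has no effect.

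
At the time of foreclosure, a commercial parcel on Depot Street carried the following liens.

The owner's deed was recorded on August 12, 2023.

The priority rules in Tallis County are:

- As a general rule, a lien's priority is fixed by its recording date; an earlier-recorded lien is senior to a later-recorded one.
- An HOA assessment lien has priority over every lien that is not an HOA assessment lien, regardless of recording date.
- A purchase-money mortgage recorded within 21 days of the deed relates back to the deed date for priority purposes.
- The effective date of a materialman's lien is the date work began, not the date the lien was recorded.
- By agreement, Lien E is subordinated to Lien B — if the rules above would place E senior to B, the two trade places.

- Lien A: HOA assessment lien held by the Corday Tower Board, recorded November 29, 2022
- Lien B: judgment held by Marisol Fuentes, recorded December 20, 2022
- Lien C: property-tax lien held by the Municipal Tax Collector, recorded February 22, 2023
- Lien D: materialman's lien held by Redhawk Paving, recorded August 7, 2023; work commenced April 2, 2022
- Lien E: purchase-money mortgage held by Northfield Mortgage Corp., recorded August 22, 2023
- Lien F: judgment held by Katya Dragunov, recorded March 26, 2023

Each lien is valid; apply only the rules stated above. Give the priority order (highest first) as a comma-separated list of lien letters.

A, D, B, C, F, E

First, effective dates: D's effective date is April 2, 2022, when work began; E relates back to the deed date August 12, 2023.
A is an HOA assessment lien and takes priority over every other lien.
Among the remaining liens, by effective date: D (April 2, 2022), B (December 20, 2022), C (February 22, 2023), F (March 26, 2023), E (August 12, 2023).
Since E is not senior to B, the subordination leaves the order unchanged.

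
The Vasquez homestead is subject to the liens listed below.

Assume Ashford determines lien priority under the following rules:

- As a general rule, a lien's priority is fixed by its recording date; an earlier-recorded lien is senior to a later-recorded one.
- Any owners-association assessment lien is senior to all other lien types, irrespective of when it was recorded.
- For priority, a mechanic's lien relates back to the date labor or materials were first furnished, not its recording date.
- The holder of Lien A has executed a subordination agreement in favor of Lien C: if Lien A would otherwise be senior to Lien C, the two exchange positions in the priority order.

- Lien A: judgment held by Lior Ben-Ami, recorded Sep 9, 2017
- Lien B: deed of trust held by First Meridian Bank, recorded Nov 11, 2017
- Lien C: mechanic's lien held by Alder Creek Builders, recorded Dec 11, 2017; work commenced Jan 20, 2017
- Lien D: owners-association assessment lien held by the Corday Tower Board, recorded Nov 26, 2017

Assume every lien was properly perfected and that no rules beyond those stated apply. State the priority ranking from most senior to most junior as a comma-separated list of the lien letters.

D, C, A, B

Effective dates: C relates back to Jan 20, 2017 (work commenced).
As an owners-association assessment lien, D is senior to every other lien.
The other liens, earliest effective date first: C (Jan 20, 2017), A (Sep 9, 2017), B (Nov 11, 2017).
A is already junior to C, so the subordination agreement changes nothing.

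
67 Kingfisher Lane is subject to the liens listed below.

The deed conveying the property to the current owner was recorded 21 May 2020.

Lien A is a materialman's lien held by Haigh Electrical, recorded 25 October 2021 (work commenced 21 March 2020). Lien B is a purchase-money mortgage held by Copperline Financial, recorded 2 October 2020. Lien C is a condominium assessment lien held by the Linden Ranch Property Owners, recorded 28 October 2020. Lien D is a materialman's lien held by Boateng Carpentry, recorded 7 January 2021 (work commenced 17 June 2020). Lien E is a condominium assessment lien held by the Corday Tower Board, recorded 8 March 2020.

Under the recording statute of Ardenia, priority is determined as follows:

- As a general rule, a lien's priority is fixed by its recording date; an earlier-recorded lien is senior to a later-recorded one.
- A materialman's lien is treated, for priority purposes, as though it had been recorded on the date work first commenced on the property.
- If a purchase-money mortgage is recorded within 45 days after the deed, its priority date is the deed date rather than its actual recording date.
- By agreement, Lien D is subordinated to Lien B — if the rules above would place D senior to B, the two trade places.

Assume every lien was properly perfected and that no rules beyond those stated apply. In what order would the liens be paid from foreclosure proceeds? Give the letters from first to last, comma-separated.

E, A, B, D, C

Adjusting effective dates: A is treated as recorded 21 March 2020, the work-commencement date; B missed the 45-day window (134 days after the deed), so its recording date stands; D is treated as recorded 17 June 2020, the work-commencement date.
By effective date, earliest first: E (8 March 2020), A (21 March 2020), D (17 June 2020), B (2 October 2020), C (28 October 2020).
Because D would otherwise rank above B, the subordination swaps them.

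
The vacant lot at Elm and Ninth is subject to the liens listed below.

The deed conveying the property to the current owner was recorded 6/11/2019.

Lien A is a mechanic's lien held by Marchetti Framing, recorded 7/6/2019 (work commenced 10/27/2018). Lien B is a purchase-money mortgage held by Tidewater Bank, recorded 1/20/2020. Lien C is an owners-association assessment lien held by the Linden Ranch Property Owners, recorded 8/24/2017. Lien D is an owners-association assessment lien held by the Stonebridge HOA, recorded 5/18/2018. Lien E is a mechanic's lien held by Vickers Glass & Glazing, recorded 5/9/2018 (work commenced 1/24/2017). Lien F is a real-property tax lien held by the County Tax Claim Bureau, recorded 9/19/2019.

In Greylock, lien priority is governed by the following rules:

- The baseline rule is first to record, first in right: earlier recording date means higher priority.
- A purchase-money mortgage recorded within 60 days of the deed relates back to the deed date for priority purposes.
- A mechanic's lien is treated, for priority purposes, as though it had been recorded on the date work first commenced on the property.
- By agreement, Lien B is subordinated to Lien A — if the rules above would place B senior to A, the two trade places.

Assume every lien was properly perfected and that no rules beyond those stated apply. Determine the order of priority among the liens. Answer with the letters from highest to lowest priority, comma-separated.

First, effective dates: A relates back to 10/27/2018 (work commenced); B missed the 60-day window (223 days after the deed), so its recording date stands; E relates back to 1/24/2017 (work commenced).
By effective date, earliest first: E (1/24/2017), C (8/24/2017), D (5/18/2018), A (10/27/2018), F (9/19/2019), B (1/20/2020).
B is already junior to A, so the subordination agreement changes nothing.

E, C, D, A, F, B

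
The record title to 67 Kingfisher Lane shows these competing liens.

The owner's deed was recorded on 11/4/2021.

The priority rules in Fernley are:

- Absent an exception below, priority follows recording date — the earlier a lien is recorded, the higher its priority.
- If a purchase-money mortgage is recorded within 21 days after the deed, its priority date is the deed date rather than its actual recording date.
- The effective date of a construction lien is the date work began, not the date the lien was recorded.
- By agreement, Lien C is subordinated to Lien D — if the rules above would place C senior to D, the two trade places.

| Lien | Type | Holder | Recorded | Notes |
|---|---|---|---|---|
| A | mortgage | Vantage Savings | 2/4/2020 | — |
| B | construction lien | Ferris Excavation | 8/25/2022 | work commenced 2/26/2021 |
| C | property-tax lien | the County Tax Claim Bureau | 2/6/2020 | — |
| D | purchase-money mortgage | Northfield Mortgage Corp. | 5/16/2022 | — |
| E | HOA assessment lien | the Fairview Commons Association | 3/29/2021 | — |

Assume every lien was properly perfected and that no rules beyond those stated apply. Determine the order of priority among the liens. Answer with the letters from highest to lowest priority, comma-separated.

A, D, B, E, C

Effective dates: B relates back to 2/26/2021 (work commenced); D was recorded 193 days after the deed — beyond 21 days — so no relation-back applies.
By effective date: A (2/4/2020), C (2/6/2020), B (2/26/2021), E (3/29/2021), D (5/16/2022).
The subordination applies — C was senior to D — so C and D swap.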